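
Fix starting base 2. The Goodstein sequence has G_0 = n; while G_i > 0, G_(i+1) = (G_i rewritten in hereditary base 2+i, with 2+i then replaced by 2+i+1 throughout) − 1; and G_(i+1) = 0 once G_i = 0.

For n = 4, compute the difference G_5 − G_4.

26

(0) 4|_2 = 2^2 ↦ 3^3|_3 = 27 ⇒ 26
(1) 26|_3 = 2·3^2 + 2·3 + 2 ↦ 2·4^2 + 2·4 + 2|_4 = 42 ⇒ 41
(2) 41|_4 = 2·4^2 + 2·4 + 1 ↦ 2·5^2 + 2·5 + 1|_5 = 61 ⇒ 60
(3) 60|_5 = 2·5^2 + 2·5 ↦ 2·6^2 + 2·6|_6 = 84 ⇒ 83
(4) 83|_6 = 2·6^2 + 6 + 5 ↦ 2·7^2 + 7 + 5|_7 = 110 ⇒ 109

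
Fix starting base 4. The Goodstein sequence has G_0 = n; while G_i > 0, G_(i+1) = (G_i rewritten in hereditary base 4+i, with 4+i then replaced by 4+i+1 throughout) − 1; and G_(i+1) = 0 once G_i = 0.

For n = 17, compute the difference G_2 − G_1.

base 4: 17 = 4^2 + 1; at 5: 5^2 + 1 = 26; next = 25
base 5: 25 = 5^2; at 6: 6^2 = 36; next = 35

10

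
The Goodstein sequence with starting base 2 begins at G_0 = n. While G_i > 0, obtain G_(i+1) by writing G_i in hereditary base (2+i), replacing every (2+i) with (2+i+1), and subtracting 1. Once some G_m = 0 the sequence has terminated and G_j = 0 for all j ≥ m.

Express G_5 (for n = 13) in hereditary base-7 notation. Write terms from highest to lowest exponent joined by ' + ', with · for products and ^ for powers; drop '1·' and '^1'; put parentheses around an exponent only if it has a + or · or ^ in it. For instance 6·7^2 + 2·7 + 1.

7^(7 + 1) + 3·7^3 + 3·7^2 + 3·7

i=0: 13 = 2^(2 + 1) + 2^2 + 1 (b=2); 2→3: 3^(3 + 1) + 3^3 + 1 = 109; 109−1 = 108
i=1: 108 = 3^(3 + 1) + 3^3 (b=3); 3→4: 4^(4 + 1) + 4^4 = 1280; 1280−1 = 1279
i=2: 1279 = 4^(4 + 1) + 3·4^3 + 3·4^2 + 3·4 + 3 (b=4); 4→5: 5^(5 + 1) + 3·5^3 + 3·5^2 + 3·5 + 3 = 16093; 16093−1 = 16092
i=3: 16092 = 5^(5 + 1) + 3·5^3 + 3·5^2 + 3·5 + 2 (b=5); 5→6: 6^(6 + 1) + 3·6^3 + 3·6^2 + 3·6 + 2 = 280712; 280712−1 = 280711
i=4: 280711 = 6^(6 + 1) + 3·6^3 + 3·6^2 + 3·6 + 1 (b=6); 6→7: 7^(7 + 1) + 3·7^3 + 3·7^2 + 3·7 + 1 = 5765999; 5765999−1 = 5765998
i=5: 5765998 = 7^(7 + 1) + 3·7^3 + 3·7^2 + 3·7 (b=7); 7→8: 8^(8 + 1) + 3·8^3 + 3·8^2 + 3·8 = 134219480; 134219480−1 = 134219479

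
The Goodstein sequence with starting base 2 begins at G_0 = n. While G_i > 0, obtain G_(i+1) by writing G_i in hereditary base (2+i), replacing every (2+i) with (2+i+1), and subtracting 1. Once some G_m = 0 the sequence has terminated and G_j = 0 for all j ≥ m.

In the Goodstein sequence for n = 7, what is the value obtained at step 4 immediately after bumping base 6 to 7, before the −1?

823544

G_0 = 7. HB_2(7) = 2^2 + 2 + 1. Bump = 31. G_1 = 30.
G_1 = 30. HB_3(30) = 3^3 + 3. Bump = 260. G_2 = 259.
G_2 = 259. HB_4(259) = 4^4 + 3. Bump = 3128. G_3 = 3127.
G_3 = 3127. HB_5(3127) = 5^5 + 2. Bump = 46658. G_4 = 46657.
G_4 = 46657. HB_6(46657) = 6^6 + 1. Bump = 823544. G_5 = 823543.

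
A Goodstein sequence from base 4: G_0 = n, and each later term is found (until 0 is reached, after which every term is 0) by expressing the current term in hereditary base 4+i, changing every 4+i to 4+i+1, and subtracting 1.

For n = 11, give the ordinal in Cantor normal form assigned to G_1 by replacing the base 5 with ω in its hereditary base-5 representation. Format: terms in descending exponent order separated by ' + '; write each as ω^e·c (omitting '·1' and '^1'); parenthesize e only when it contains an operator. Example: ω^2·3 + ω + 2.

i=0: 11 = 2·4 + 3 (b=4); 4→5: 2·5 + 3 = 13; 13−1 = 12
i=1: 12 = 2·5 + 2 (b=5); 5→6: 2·6 + 2 = 14; 14−1 = 13

ω·2 + 2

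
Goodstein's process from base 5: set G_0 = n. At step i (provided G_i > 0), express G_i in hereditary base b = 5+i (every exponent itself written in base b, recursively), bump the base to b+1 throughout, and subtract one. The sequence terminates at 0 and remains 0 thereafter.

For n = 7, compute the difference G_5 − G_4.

base 5: 7 = 5 + 2; at 6: 6 + 2 = 8; next = 7
base 6: 7 = 6 + 1; at 7: 7 + 1 = 8; next = 7
base 7: 7 = 7; at 8: 8 = 8; next = 7
base 8: 7 = 7; at 9: 7 = 7; next = 6
base 9: 6 = 6; at 10: 6 = 6; next = 5

-1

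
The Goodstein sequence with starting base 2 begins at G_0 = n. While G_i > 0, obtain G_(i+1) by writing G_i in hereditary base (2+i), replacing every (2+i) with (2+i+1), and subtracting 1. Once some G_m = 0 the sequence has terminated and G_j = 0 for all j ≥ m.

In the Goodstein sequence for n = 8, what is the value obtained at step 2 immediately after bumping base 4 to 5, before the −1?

6311

G_0 = 8. HB_2(8) = 2^(2 + 1). Bump = 81. G_1 = 80.
G_1 = 80. HB_3(80) = 2·3^3 + 2·3^2 + 2·3 + 2. Bump = 554. G_2 = 553.
G_2 = 553. HB_4(553) = 2·4^4 + 2·4^2 + 2·4 + 1. Bump = 6311. G_3 = 6310.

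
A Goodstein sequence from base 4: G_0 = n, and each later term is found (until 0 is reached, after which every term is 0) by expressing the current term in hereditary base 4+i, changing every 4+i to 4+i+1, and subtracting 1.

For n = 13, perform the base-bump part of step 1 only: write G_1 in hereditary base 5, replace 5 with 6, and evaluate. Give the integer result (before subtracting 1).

G_0 = 13. HB_4(13) = 3·4 + 1. Bump = 16. G_1 = 15.
G_1 = 15. HB_5(15) = 3·5. Bump = 18. G_2 = 17.

18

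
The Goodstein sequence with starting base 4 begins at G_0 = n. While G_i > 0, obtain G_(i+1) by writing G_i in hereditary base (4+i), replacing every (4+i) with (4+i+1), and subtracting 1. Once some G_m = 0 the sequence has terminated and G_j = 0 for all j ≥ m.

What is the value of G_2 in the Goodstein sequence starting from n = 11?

13

G_0=11  [base 4] 2·4 + 3  →[4↦5]→  2·5 + 3 = 13  −1 ⇒ G_1=12
G_1=12  [base 5] 2·5 + 2  →[5↦6]→  2·6 + 2 = 14  −1 ⇒ G_2=13
G_2=13  [base 6] 2·6 + 1  →[6↦7]→  2·7 + 1 = 15  −1 ⇒ G_3=14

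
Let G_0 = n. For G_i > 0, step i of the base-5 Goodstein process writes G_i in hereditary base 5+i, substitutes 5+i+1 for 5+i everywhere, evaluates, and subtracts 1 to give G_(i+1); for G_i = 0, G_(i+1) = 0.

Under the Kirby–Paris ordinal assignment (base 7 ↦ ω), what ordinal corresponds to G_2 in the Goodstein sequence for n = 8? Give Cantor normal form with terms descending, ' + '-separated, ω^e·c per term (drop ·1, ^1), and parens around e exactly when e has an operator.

ω + 1

[0] 8 ≡ 5 + 3 (base 5). Lift 6: 9. −1: 8.
[1] 8 ≡ 6 + 2 (base 6). Lift 7: 9. −1: 8.
[2] 8 ≡ 7 + 1 (base 7). Lift 8: 9. −1: 8.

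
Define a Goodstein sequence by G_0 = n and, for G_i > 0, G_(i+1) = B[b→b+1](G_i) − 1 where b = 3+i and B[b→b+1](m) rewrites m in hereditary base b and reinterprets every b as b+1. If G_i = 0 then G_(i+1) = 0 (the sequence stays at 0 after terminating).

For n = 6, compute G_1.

G_0=6  [base 3] 2·3  →[3↦4]→  2·4 = 8  −1 ⇒ G_1=7
G_1=7  [base 4] 4 + 3  →[4↦5]→  5 + 3 = 8  −1 ⇒ G_2=7

7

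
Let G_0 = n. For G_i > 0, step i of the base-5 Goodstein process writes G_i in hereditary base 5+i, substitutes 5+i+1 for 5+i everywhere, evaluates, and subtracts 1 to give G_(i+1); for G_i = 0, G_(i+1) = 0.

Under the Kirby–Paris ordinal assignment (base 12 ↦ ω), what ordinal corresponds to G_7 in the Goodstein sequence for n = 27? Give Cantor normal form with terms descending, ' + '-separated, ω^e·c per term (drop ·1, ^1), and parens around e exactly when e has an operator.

G_0 = 27. HB_5(27) = 5^2 + 2. Bump = 38. G_1 = 37.
G_1 = 37. HB_6(37) = 6^2 + 1. Bump = 50. G_2 = 49.
G_2 = 49. HB_7(49) = 7^2. Bump = 64. G_3 = 63.
G_3 = 63. HB_8(63) = 7·8 + 7. Bump = 70. G_4 = 69.
G_4 = 69. HB_9(69) = 7·9 + 6. Bump = 76. G_5 = 75.
G_5 = 75. HB_10(75) = 7·10 + 5. Bump = 82. G_6 = 81.
G_6 = 81. HB_11(81) = 7·11 + 4. Bump = 88. G_7 = 87.

ω·7 + 3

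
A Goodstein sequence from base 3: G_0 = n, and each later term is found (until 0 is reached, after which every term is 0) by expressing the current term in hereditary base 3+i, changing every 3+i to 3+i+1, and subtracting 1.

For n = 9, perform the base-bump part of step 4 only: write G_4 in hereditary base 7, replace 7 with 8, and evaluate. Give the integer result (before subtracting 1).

24

base 3: 9 = 3^2; at 4: 4^2 = 16; next = 15
base 4: 15 = 3·4 + 3; at 5: 3·5 + 3 = 18; next = 17
base 5: 17 = 3·5 + 2; at 6: 3·6 + 2 = 20; next = 19
base 6: 19 = 3·6 + 1; at 7: 3·7 + 1 = 22; next = 21
base 7: 21 = 3·7; at 8: 3·8 = 24; next = 23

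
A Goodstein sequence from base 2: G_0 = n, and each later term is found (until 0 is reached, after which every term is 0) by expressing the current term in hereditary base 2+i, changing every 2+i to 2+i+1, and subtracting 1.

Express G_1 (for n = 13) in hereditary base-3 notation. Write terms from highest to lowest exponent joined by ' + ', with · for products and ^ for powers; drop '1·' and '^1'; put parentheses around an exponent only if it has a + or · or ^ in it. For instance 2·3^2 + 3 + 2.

[0] 13 ≡ 2^(2 + 1) + 2^2 + 1 (base 2). Lift 3: 109. −1: 108.
[1] 108 ≡ 3^(3 + 1) + 3^3 (base 3). Lift 4: 1280. −1: 1279.

3^(3 + 1) + 3^3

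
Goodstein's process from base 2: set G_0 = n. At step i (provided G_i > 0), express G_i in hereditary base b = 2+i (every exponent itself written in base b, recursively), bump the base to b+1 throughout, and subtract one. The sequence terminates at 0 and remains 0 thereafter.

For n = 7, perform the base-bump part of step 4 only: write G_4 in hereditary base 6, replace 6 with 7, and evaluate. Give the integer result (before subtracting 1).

823544

G_0 = 7. HB_2(7) = 2^2 + 2 + 1. Bump = 31. G_1 = 30.
G_1 = 30. HB_3(30) = 3^3 + 3. Bump = 260. G_2 = 259.
G_2 = 259. HB_4(259) = 4^4 + 3. Bump = 3128. G_3 = 3127.
G_3 = 3127. HB_5(3127) = 5^5 + 2. Bump = 46658. G_4 = 46657.
G_4 = 46657. HB_6(46657) = 6^6 + 1. Bump = 823544. G_5 = 823543.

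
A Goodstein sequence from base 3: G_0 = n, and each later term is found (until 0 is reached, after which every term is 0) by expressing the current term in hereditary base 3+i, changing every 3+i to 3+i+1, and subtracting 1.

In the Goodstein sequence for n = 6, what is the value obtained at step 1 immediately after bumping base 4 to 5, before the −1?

8

i=0: 6 = 2·3 (b=3); 3→4: 2·4 = 8; 8−1 = 7
i=1: 7 = 4 + 3 (b=4); 4→5: 5 + 3 = 8; 8−1 = 7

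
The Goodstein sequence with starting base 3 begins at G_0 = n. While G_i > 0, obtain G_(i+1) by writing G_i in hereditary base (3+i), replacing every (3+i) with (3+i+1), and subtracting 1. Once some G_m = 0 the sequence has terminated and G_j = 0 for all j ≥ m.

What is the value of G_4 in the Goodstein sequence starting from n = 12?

49

(0) 12|_3 = 3^2 + 3 ↦ 4^2 + 4|_4 = 20 ⇒ 19
(1) 19|_4 = 4^2 + 3 ↦ 5^2 + 3|_5 = 28 ⇒ 27
(2) 27|_5 = 5^2 + 2 ↦ 6^2 + 2|_6 = 38 ⇒ 37
(3) 37|_6 = 6^2 + 1 ↦ 7^2 + 1|_7 = 50 ⇒ 49
(4) 49|_7 = 7^2 ↦ 8^2|_8 = 64 ⇒ 63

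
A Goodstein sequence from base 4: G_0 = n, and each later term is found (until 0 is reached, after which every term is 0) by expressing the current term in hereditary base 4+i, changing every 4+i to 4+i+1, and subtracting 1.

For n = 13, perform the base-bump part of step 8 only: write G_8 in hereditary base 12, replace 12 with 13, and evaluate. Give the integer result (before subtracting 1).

24

G_0=13  [base 4] 3·4 + 1  →[4↦5]→  3·5 + 1 = 16  −1 ⇒ G_1=15
G_1=15  [base 5] 3·5  →[5↦6]→  3·6 = 18  −1 ⇒ G_2=17
G_2=17  [base 6] 2·6 + 5  →[6↦7]→  2·7 + 5 = 19  −1 ⇒ G_3=18
G_3=18  [base 7] 2·7 + 4  →[7↦8]→  2·8 + 4 = 20  −1 ⇒ G_4=19
G_4=19  [base 8] 2·8 + 3  →[8↦9]→  2·9 + 3 = 21  −1 ⇒ G_5=20
G_5=20  [base 9] 2·9 + 2  →[9↦10]→  2·10 + 2 = 22  −1 ⇒ G_6=21
G_6=21  [base 10] 2·10 + 1  →[10↦11]→  2·11 + 1 = 23  −1 ⇒ G_7=22
G_7=22  [base 11] 2·11  →[11↦12]→  2·12 = 24  −1 ⇒ G_8=23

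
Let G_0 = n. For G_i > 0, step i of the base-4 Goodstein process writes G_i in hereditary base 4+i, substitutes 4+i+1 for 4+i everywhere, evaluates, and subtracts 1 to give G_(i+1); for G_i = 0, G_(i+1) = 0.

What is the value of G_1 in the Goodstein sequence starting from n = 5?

G_0=5  [base 4] 4 + 1  →[4↦5]→  5 + 1 = 6  −1 ⇒ G_1=5
G_1=5  [base 5] 5  →[5↦6]→  6 = 6  −1 ⇒ G_2=5

5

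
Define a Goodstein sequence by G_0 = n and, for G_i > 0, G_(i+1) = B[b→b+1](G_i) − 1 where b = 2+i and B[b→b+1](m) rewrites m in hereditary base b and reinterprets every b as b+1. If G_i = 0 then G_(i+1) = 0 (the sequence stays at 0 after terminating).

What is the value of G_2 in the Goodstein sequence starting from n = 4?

base 2: 4 = 2^2; at 3: 3^3 = 27; next = 26
base 3: 26 = 2·3^2 + 2·3 + 2; at 4: 2·4^2 + 2·4 + 2 = 42; next = 41
base 4: 41 = 2·4^2 + 2·4 + 1; at 5: 2·5^2 + 2·5 + 1 = 61; next = 60

41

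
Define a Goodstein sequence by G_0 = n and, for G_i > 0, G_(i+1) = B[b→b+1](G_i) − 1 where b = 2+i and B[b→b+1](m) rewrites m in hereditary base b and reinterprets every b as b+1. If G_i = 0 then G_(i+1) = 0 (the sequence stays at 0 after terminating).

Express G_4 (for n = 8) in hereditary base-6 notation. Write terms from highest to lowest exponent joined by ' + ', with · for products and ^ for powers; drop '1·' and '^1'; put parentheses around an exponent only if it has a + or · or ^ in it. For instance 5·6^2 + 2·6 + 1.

2·6^6 + 2·6^2 + 6 + 5

8 —HB2→ 2^(2 + 1) —bump→ 3^(3 + 1) = 81 —(−1)→ 80
80 —HB3→ 2·3^3 + 2·3^2 + 2·3 + 2 —bump→ 2·4^4 + 2·4^2 + 2·4 + 2 = 554 —(−1)→ 553
553 —HB4→ 2·4^4 + 2·4^2 + 2·4 + 1 —bump→ 2·5^5 + 2·5^2 + 2·5 + 1 = 6311 —(−1)→ 6310
6310 —HB5→ 2·5^5 + 2·5^2 + 2·5 —bump→ 2·6^6 + 2·6^2 + 2·6 = 93396 —(−1)→ 93395
93395 —HB6→ 2·6^6 + 2·6^2 + 6 + 5 —bump→ 2·7^7 + 2·7^2 + 7 + 5 = 1647196 —(−1)→ 1647195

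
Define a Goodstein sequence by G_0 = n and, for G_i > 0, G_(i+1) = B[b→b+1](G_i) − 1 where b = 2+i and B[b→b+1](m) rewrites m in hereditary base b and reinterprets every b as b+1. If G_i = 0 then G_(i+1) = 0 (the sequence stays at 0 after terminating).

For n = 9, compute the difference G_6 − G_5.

47861573

i=0: 9 = 2^(2 + 1) + 1 (b=2); 2→3: 3^(3 + 1) + 1 = 82; 82−1 = 81
i=1: 81 = 3^(3 + 1) (b=3); 3→4: 4^(4 + 1) = 1024; 1024−1 = 1023
i=2: 1023 = 3·4^4 + 3·4^3 + 3·4^2 + 3·4 + 3 (b=4); 4→5: 3·5^5 + 3·5^3 + 3·5^2 + 3·5 + 3 = 9843; 9843−1 = 9842
i=3: 9842 = 3·5^5 + 3·5^3 + 3·5^2 + 3·5 + 2 (b=5); 5→6: 3·6^6 + 3·6^3 + 3·6^2 + 3·6 + 2 = 140744; 140744−1 = 140743
i=4: 140743 = 3·6^6 + 3·6^3 + 3·6^2 + 3·6 + 1 (b=6); 6→7: 3·7^7 + 3·7^3 + 3·7^2 + 3·7 + 1 = 2471827; 2471827−1 = 2471826
i=5: 2471826 = 3·7^7 + 3·7^3 + 3·7^2 + 3·7 (b=7); 7→8: 3·8^8 + 3·8^3 + 3·8^2 + 3·8 = 50333400; 50333400−1 = 50333399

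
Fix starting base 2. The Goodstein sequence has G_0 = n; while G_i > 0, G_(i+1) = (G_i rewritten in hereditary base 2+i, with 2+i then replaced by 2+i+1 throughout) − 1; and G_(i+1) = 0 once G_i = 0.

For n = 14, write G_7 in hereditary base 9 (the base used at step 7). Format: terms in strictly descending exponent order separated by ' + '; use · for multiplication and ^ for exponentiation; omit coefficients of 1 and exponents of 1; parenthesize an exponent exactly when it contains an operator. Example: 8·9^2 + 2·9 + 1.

[0] 14 ≡ 2^(2 + 1) + 2^2 + 2 (base 2). Lift 3: 111. −1: 110.
[1] 110 ≡ 3^(3 + 1) + 3^3 + 2 (base 3). Lift 4: 1282. −1: 1281.
[2] 1281 ≡ 4^(4 + 1) + 4^4 + 1 (base 4). Lift 5: 18751. −1: 18750.
[3] 18750 ≡ 5^(5 + 1) + 5^5 (base 5). Lift 6: 326592. −1: 326591.
[4] 326591 ≡ 6^(6 + 1) + 5·6^5 + 5·6^4 + 5·6^3 + 5·6^2 + 5·6 + 5 (base 6). Lift 7: 5862841. −1: 5862840.
[5] 5862840 ≡ 7^(7 + 1) + 5·7^5 + 5·7^4 + 5·7^3 + 5·7^2 + 5·7 + 4 (base 7). Lift 8: 134404972. −1: 134404971.
[6] 134404971 ≡ 8^(8 + 1) + 5·8^5 + 5·8^4 + 5·8^3 + 5·8^2 + 5·8 + 3 (base 8). Lift 9: 3487116549. −1: 3487116548.

9^(9 + 1) + 5·9^5 + 5·9^4 + 5·9^3 + 5·9^2 + 5·9 + 2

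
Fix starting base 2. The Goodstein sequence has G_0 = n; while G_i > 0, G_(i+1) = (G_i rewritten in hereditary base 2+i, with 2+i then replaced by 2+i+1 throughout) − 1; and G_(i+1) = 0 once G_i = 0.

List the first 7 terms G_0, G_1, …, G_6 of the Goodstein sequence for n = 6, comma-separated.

6, 29, 257, 3125, 46655, 98039, 187243

step 0: 6 = 2^2 + 2; sub 3 for 2: 3^3 + 3; = 30; G_1 = 30−1 = 29
step 1: 29 = 3^3 + 2; sub 4 for 3: 4^4 + 2; = 258; G_2 = 258−1 = 257
step 2: 257 = 4^4 + 1; sub 5 for 4: 5^5 + 1; = 3126; G_3 = 3126−1 = 3125
step 3: 3125 = 5^5; sub 6 for 5: 6^6; = 46656; G_4 = 46656−1 = 46655
step 4: 46655 = 5·6^5 + 5·6^4 + 5·6^3 + 5·6^2 + 5·6 + 5; sub 7 for 6: 5·7^5 + 5·7^4 + 5·7^3 + 5·7^2 + 5·7 + 5; = 98040; G_5 = 98040−1 = 98039
step 5: 98039 = 5·7^5 + 5·7^4 + 5·7^3 + 5·7^2 + 5·7 + 4; sub 8 for 7: 5·8^5 + 5·8^4 + 5·8^3 + 5·8^2 + 5·8 + 4; = 187244; G_6 = 187244−1 = 187243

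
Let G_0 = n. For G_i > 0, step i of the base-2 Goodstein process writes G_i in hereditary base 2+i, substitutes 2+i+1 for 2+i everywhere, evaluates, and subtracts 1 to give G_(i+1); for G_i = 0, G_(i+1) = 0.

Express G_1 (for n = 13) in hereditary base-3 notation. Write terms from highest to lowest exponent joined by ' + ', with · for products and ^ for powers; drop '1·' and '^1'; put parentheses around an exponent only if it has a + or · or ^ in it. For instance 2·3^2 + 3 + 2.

base 2: 13 = 2^(2 + 1) + 2^2 + 1; at 3: 3^(3 + 1) + 3^3 + 1 = 109; next = 108
base 3: 108 = 3^(3 + 1) + 3^3; at 4: 4^(4 + 1) + 4^4 = 1280; next = 1279

3^(3 + 1) + 3^3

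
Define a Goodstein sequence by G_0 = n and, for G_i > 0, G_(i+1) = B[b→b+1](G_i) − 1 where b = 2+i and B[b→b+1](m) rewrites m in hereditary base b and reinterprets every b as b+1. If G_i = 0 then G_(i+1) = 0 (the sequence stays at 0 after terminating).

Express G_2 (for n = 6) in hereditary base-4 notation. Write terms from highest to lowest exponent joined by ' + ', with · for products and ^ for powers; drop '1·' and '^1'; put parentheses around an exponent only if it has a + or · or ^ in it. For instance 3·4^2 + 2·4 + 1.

G_0=6  [base 2] 2^2 + 2  →[2↦3]→  3^3 + 3 = 30  −1 ⇒ G_1=29
G_1=29  [base 3] 3^3 + 2  →[3↦4]→  4^4 + 2 = 258  −1 ⇒ G_2=257

4^4 + 1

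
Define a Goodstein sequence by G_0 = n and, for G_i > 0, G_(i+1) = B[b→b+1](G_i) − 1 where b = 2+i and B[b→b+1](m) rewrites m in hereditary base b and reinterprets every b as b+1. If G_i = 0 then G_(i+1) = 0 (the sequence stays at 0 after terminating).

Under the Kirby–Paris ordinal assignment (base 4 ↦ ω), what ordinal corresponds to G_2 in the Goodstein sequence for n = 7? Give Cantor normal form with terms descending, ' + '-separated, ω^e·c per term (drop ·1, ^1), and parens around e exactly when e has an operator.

(0) 7|_2 = 2^2 + 2 + 1 ↦ 3^3 + 3 + 1|_3 = 31 ⇒ 30
(1) 30|_3 = 3^3 + 3 ↦ 4^4 + 4|_4 = 260 ⇒ 259
(2) 259|_4 = 4^4 + 3 ↦ 5^5 + 3|_5 = 3128 ⇒ 3127

ω^ω + 3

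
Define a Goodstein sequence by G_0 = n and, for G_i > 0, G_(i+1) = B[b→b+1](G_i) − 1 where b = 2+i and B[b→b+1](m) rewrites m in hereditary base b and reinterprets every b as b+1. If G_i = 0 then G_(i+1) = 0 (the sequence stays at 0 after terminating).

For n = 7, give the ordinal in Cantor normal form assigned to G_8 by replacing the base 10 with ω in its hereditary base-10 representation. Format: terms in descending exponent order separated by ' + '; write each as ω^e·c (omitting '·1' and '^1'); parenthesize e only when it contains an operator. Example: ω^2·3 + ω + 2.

G_0=7  [base 2] 2^2 + 2 + 1  →[2↦3]→  3^3 + 3 + 1 = 31  −1 ⇒ G_1=30
G_1=30  [base 3] 3^3 + 3  →[3↦4]→  4^4 + 4 = 260  −1 ⇒ G_2=259
G_2=259  [base 4] 4^4 + 3  →[4↦5]→  5^5 + 3 = 3128  −1 ⇒ G_3=3127
G_3=3127  [base 5] 5^5 + 2  →[5↦6]→  6^6 + 2 = 46658  −1 ⇒ G_4=46657
G_4=46657  [base 6] 6^6 + 1  →[6↦7]→  7^7 + 1 = 823544  −1 ⇒ G_5=823543
G_5=823543  [base 7] 7^7  →[7↦8]→  8^8 = 16777216  −1 ⇒ G_6=16777215
G_6=16777215  [base 8] 7·8^7 + 7·8^6 + 7·8^5 + 7·8^4 + 7·8^3 + 7·8^2 + 7·8 + 7  →[8↦9]→  7·9^7 + 7·9^6 + 7·9^5 + 7·9^4 + 7·9^3 + 7·9^2 + 7·9 + 7 = 37665880  −1 ⇒ G_7=37665879
G_7=37665879  [base 9] 7·9^7 + 7·9^6 + 7·9^5 + 7·9^4 + 7·9^3 + 7·9^2 + 7·9 + 6  →[9↦10]→  7·10^7 + 7·10^6 + 7·10^5 + 7·10^4 + 7·10^3 + 7·10^2 + 7·10 + 6 = 77777776  −1 ⇒ G_8=77777775

ω^7·7 + ω^6·7 + ω^5·7 + ω^4·7 + ω^3·7 + ω^2·7 + ω·7 + 5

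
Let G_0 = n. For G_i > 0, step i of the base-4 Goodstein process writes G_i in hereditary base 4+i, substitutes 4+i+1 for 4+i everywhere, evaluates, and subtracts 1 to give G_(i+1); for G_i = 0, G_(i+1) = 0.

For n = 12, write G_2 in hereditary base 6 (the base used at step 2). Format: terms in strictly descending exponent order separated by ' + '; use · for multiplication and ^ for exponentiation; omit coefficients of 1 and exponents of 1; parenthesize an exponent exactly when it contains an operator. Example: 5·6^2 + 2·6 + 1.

2·6 + 3

[0] 12 ≡ 3·4 (base 4). Lift 5: 15. −1: 14.
[1] 14 ≡ 2·5 + 4 (base 5). Lift 6: 16. −1: 15.
[2] 15 ≡ 2·6 + 3 (base 6). Lift 7: 17. −1: 16.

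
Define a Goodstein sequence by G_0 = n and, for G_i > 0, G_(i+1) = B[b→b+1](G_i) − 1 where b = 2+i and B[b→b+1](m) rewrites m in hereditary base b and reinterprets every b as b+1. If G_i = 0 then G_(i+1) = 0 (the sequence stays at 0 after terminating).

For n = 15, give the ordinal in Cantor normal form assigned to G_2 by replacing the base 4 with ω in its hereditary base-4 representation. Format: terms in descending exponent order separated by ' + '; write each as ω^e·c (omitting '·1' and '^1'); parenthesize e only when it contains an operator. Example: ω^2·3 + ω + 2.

ω^(ω + 1) + ω^ω + 3

15 —HB2→ 2^(2 + 1) + 2^2 + 2 + 1 —bump→ 3^(3 + 1) + 3^3 + 3 + 1 = 112 —(−1)→ 111
111 —HB3→ 3^(3 + 1) + 3^3 + 3 —bump→ 4^(4 + 1) + 4^4 + 4 = 1284 —(−1)→ 1283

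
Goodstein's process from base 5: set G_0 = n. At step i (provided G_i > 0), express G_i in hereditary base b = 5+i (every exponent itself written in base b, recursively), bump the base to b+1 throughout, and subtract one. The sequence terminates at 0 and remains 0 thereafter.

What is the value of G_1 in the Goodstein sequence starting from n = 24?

27

[0] 24 ≡ 4·5 + 4 (base 5). Lift 6: 28. −1: 27.
[1] 27 ≡ 4·6 + 3 (base 6). Lift 7: 31. −1: 30.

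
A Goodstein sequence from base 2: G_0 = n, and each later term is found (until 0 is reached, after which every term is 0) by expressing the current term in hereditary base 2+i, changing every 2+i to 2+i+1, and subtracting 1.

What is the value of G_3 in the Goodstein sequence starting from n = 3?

base 2: 3 = 2 + 1; at 3: 3 + 1 = 4; next = 3
base 3: 3 = 3; at 4: 4 = 4; next = 3
base 4: 3 = 3; at 5: 3 = 3; next = 2
base 5: 2 = 2; at 6: 2 = 2; next = 1

2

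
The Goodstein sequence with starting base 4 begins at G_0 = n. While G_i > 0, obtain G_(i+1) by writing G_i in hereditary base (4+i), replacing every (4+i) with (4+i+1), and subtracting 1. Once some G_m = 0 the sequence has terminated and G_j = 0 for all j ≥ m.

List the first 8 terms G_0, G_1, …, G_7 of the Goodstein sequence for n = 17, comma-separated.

G_0=17  [base 4] 4^2 + 1  →[4↦5]→  5^2 + 1 = 26  −1 ⇒ G_1=25
G_1=25  [base 5] 5^2  →[5↦6]→  6^2 = 36  −1 ⇒ G_2=35
G_2=35  [base 6] 5·6 + 5  →[6↦7]→  5·7 + 5 = 40  −1 ⇒ G_3=39
G_3=39  [base 7] 5·7 + 4  →[7↦8]→  5·8 + 4 = 44  −1 ⇒ G_4=43
G_4=43  [base 8] 5·8 + 3  →[8↦9]→  5·9 + 3 = 48  −1 ⇒ G_5=47
G_5=47  [base 9] 5·9 + 2  →[9↦10]→  5·10 + 2 = 52  −1 ⇒ G_6=51
G_6=51  [base 10] 5·10 + 1  →[10↦11]→  5·11 + 1 = 56  −1 ⇒ G_7=55

17, 25, 35, 39, 43, 47, 51, 55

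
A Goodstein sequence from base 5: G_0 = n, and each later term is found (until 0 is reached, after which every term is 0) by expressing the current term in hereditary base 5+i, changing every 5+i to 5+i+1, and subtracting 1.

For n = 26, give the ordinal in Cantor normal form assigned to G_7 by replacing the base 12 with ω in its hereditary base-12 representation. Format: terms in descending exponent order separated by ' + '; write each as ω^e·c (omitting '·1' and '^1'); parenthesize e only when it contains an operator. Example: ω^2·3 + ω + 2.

(0) 26|_5 = 5^2 + 1 ↦ 6^2 + 1|_6 = 37 ⇒ 36
(1) 36|_6 = 6^2 ↦ 7^2|_7 = 49 ⇒ 48
(2) 48|_7 = 6·7 + 6 ↦ 6·8 + 6|_8 = 54 ⇒ 53
(3) 53|_8 = 6·8 + 5 ↦ 6·9 + 5|_9 = 59 ⇒ 58
(4) 58|_9 = 6·9 + 4 ↦ 6·10 + 4|_10 = 64 ⇒ 63
(5) 63|_10 = 6·10 + 3 ↦ 6·11 + 3|_11 = 69 ⇒ 68
(6) 68|_11 = 6·11 + 2 ↦ 6·12 + 2|_12 = 74 ⇒ 73
(7) 73|_12 = 6·12 + 1 ↦ 6·13 + 1|_13 = 79 ⇒ 78

ω·6 + 1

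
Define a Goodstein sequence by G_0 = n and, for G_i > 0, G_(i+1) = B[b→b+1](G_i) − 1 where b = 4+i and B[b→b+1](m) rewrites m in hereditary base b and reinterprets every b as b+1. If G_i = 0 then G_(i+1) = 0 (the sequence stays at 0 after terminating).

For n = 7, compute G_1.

7

i=0: 7 = 4 + 3 (b=4); 4→5: 5 + 3 = 8; 8−1 = 7
i=1: 7 = 5 + 2 (b=5); 5→6: 6 + 2 = 8; 8−1 = 7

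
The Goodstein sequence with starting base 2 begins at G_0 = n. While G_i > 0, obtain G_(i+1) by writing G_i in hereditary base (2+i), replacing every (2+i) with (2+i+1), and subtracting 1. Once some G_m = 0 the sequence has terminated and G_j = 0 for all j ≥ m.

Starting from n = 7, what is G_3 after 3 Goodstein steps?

3127

G_0 = 7. HB_2(7) = 2^2 + 2 + 1. Bump = 31. G_1 = 30.
G_1 = 30. HB_3(30) = 3^3 + 3. Bump = 260. G_2 = 259.
G_2 = 259. HB_4(259) = 4^4 + 3. Bump = 3128. G_3 = 3127.
G_3 = 3127. HB_5(3127) = 5^5 + 2. Bump = 46658. G_4 = 46657.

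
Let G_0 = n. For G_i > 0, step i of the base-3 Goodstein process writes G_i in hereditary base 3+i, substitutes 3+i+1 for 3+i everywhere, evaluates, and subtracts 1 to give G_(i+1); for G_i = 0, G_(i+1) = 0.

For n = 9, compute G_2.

9 —HB3→ 3^2 —bump→ 4^2 = 16 —(−1)→ 15
15 —HB4→ 3·4 + 3 —bump→ 3·5 + 3 = 18 —(−1)→ 17
17 —HB5→ 3·5 + 2 —bump→ 3·6 + 2 = 20 —(−1)→ 19

17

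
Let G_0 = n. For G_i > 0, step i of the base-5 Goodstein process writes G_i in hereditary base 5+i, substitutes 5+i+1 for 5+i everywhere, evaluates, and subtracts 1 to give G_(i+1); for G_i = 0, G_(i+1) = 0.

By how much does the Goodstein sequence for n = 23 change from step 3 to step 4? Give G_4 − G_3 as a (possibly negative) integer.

base 5: 23 = 4·5 + 3; at 6: 4·6 + 3 = 27; next = 26
base 6: 26 = 4·6 + 2; at 7: 4·7 + 2 = 30; next = 29
base 7: 29 = 4·7 + 1; at 8: 4·8 + 1 = 33; next = 32
base 8: 32 = 4·8; at 9: 4·9 = 36; next = 35

3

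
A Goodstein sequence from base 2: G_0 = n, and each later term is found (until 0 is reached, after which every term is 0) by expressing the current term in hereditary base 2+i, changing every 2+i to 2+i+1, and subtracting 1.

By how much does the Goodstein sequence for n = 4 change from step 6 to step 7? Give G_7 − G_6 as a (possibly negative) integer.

base 2: 4 = 2^2; at 3: 3^3 = 27; next = 26
base 3: 26 = 2·3^2 + 2·3 + 2; at 4: 2·4^2 + 2·4 + 2 = 42; next = 41
base 4: 41 = 2·4^2 + 2·4 + 1; at 5: 2·5^2 + 2·5 + 1 = 61; next = 60
base 5: 60 = 2·5^2 + 2·5; at 6: 2·6^2 + 2·6 = 84; next = 83
base 6: 83 = 2·6^2 + 6 + 5; at 7: 2·7^2 + 7 + 5 = 110; next = 109
base 7: 109 = 2·7^2 + 7 + 4; at 8: 2·8^2 + 8 + 4 = 140; next = 139
base 8: 139 = 2·8^2 + 8 + 3; at 9: 2·9^2 + 9 + 3 = 174; next = 173

34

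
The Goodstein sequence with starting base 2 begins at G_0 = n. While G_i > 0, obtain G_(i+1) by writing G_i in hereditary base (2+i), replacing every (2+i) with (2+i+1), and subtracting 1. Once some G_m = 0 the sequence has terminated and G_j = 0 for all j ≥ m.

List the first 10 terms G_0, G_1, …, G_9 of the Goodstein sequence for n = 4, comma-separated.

4, 26, 41, 60, 83, 109, 139, 173, 211, 253

step 0: 4 = 2^2; sub 3 for 2: 3^3; = 27; G_1 = 27−1 = 26
step 1: 26 = 2·3^2 + 2·3 + 2; sub 4 for 3: 2·4^2 + 2·4 + 2; = 42; G_2 = 42−1 = 41
step 2: 41 = 2·4^2 + 2·4 + 1; sub 5 for 4: 2·5^2 + 2·5 + 1; = 61; G_3 = 61−1 = 60
step 3: 60 = 2·5^2 + 2·5; sub 6 for 5: 2·6^2 + 2·6; = 84; G_4 = 84−1 = 83
step 4: 83 = 2·6^2 + 6 + 5; sub 7 for 6: 2·7^2 + 7 + 5; = 110; G_5 = 110−1 = 109
step 5: 109 = 2·7^2 + 7 + 4; sub 8 for 7: 2·8^2 + 8 + 4; = 140; G_6 = 140−1 = 139
step 6: 139 = 2·8^2 + 8 + 3; sub 9 for 8: 2·9^2 + 9 + 3; = 174; G_7 = 174−1 = 173
step 7: 173 = 2·9^2 + 9 + 2; sub 10 for 9: 2·10^2 + 10 + 2; = 212; G_8 = 212−1 = 211
step 8: 211 = 2·10^2 + 10 + 1; sub 11 for 10: 2·11^2 + 11 + 1; = 254; G_9 = 254−1 = 253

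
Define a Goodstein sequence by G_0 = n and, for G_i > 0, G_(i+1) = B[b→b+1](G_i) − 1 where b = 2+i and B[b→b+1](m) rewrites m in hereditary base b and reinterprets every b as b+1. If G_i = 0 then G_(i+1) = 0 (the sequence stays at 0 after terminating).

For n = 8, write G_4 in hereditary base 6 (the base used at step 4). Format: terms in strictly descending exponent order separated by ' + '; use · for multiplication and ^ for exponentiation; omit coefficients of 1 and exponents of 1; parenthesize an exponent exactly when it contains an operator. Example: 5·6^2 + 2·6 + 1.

[0] 8 ≡ 2^(2 + 1) (base 2). Lift 3: 81. −1: 80.
[1] 80 ≡ 2·3^3 + 2·3^2 + 2·3 + 2 (base 3). Lift 4: 554. −1: 553.
[2] 553 ≡ 2·4^4 + 2·4^2 + 2·4 + 1 (base 4). Lift 5: 6311. −1: 6310.
[3] 6310 ≡ 2·5^5 + 2·5^2 + 2·5 (base 5). Lift 6: 93396. −1: 93395.

2·6^6 + 2·6^2 + 6 + 5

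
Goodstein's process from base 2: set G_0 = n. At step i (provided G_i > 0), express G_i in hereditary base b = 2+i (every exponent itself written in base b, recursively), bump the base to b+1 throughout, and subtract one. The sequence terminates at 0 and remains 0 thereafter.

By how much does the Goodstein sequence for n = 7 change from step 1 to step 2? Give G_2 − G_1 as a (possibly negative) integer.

229

G_0 = 7. HB_2(7) = 2^2 + 2 + 1. Bump = 31. G_1 = 30.
G_1 = 30. HB_3(30) = 3^3 + 3. Bump = 260. G_2 = 259.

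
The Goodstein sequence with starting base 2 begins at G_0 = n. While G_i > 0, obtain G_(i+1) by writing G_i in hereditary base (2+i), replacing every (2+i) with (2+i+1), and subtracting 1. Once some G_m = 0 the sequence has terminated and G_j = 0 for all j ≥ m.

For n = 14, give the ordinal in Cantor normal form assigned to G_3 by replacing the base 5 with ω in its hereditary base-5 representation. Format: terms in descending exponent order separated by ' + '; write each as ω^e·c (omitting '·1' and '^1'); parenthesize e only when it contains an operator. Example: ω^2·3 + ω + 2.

G_0=14  [base 2] 2^(2 + 1) + 2^2 + 2  →[2↦3]→  3^(3 + 1) + 3^3 + 3 = 111  −1 ⇒ G_1=110
G_1=110  [base 3] 3^(3 + 1) + 3^3 + 2  →[3↦4]→  4^(4 + 1) + 4^4 + 2 = 1282  −1 ⇒ G_2=1281
G_2=1281  [base 4] 4^(4 + 1) + 4^4 + 1  →[4↦5]→  5^(5 + 1) + 5^5 + 1 = 18751  −1 ⇒ G_3=18750
G_3=18750  [base 5] 5^(5 + 1) + 5^5  →[5↦6]→  6^(6 + 1) + 6^6 = 326592  −1 ⇒ G_4=326591

ω^(ω + 1) + ω^ω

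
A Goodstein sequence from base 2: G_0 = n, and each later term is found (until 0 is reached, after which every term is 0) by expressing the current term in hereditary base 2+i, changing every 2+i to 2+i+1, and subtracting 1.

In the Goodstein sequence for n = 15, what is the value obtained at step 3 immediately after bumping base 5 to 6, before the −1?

i=0: 15 = 2^(2 + 1) + 2^2 + 2 + 1 (b=2); 2→3: 3^(3 + 1) + 3^3 + 3 + 1 = 112; 112−1 = 111
i=1: 111 = 3^(3 + 1) + 3^3 + 3 (b=3); 3→4: 4^(4 + 1) + 4^4 + 4 = 1284; 1284−1 = 1283
i=2: 1283 = 4^(4 + 1) + 4^4 + 3 (b=4); 4→5: 5^(5 + 1) + 5^5 + 3 = 18753; 18753−1 = 18752
i=3: 18752 = 5^(5 + 1) + 5^5 + 2 (b=5); 5→6: 6^(6 + 1) + 6^6 + 2 = 326594; 326594−1 = 326593

326594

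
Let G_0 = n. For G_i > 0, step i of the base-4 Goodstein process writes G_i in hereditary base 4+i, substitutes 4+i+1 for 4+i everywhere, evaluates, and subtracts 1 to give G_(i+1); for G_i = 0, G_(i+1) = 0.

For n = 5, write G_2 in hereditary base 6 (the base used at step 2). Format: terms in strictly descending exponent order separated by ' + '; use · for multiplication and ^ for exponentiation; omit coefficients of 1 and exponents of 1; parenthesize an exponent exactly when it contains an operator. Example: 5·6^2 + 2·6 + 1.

[0] 5 ≡ 4 + 1 (base 4). Lift 5: 6. −1: 5.
[1] 5 ≡ 5 (base 5). Lift 6: 6. −1: 5.
[2] 5 ≡ 5 (base 6). Lift 7: 5. −1: 4.

5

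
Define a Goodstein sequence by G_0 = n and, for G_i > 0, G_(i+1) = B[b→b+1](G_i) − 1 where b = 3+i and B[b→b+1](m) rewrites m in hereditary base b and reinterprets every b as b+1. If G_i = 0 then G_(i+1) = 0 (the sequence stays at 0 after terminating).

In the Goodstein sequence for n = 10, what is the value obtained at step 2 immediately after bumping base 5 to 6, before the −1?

28

step 0: 10 = 3^2 + 1; sub 4 for 3: 4^2 + 1; = 17; G_1 = 17−1 = 16
step 1: 16 = 4^2; sub 5 for 4: 5^2; = 25; G_2 = 25−1 = 24
step 2: 24 = 4·5 + 4; sub 6 for 5: 4·6 + 4; = 28; G_3 = 28−1 = 27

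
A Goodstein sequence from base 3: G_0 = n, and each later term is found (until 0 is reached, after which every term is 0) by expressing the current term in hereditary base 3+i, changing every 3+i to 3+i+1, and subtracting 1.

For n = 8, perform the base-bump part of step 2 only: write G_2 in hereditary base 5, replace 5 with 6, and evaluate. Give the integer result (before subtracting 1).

12

step 0: 8 = 2·3 + 2; sub 4 for 3: 2·4 + 2; = 10; G_1 = 10−1 = 9
step 1: 9 = 2·4 + 1; sub 5 for 4: 2·5 + 1; = 11; G_2 = 11−1 = 10
step 2: 10 = 2·5; sub 6 for 5: 2·6; = 12; G_3 = 12−1 = 11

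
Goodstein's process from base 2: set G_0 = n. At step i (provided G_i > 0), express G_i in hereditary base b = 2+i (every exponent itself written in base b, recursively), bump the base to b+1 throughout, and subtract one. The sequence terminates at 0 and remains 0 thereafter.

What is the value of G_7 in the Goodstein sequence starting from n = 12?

3486784574

(0) 12|_2 = 2^(2 + 1) + 2^2 ↦ 3^(3 + 1) + 3^3|_3 = 108 ⇒ 107
(1) 107|_3 = 3^(3 + 1) + 2·3^2 + 2·3 + 2 ↦ 4^(4 + 1) + 2·4^2 + 2·4 + 2|_4 = 1066 ⇒ 1065
(2) 1065|_4 = 4^(4 + 1) + 2·4^2 + 2·4 + 1 ↦ 5^(5 + 1) + 2·5^2 + 2·5 + 1|_5 = 15686 ⇒ 15685
(3) 15685|_5 = 5^(5 + 1) + 2·5^2 + 2·5 ↦ 6^(6 + 1) + 2·6^2 + 2·6|_6 = 280020 ⇒ 280019
(4) 280019|_6 = 6^(6 + 1) + 2·6^2 + 6 + 5 ↦ 7^(7 + 1) + 2·7^2 + 7 + 5|_7 = 5764911 ⇒ 5764910
(5) 5764910|_7 = 7^(7 + 1) + 2·7^2 + 7 + 4 ↦ 8^(8 + 1) + 2·8^2 + 8 + 4|_8 = 134217868 ⇒ 134217867
(6) 134217867|_8 = 8^(8 + 1) + 2·8^2 + 8 + 3 ↦ 9^(9 + 1) + 2·9^2 + 9 + 3|_9 = 3486784575 ⇒ 3486784574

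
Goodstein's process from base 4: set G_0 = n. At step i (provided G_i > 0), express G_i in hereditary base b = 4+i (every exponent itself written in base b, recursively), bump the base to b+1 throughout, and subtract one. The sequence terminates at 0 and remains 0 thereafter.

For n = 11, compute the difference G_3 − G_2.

G_0=11  [base 4] 2·4 + 3  →[4↦5]→  2·5 + 3 = 13  −1 ⇒ G_1=12
G_1=12  [base 5] 2·5 + 2  →[5↦6]→  2·6 + 2 = 14  −1 ⇒ G_2=13
G_2=13  [base 6] 2·6 + 1  →[6↦7]→  2·7 + 1 = 15  −1 ⇒ G_3=14

1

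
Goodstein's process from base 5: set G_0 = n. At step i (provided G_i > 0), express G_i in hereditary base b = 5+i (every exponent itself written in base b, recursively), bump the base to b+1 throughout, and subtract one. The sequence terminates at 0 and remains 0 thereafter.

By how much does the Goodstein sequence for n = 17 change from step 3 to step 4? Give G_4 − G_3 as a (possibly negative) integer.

1

[0] 17 ≡ 3·5 + 2 (base 5). Lift 6: 20. −1: 19.
[1] 19 ≡ 3·6 + 1 (base 6). Lift 7: 22. −1: 21.
[2] 21 ≡ 3·7 (base 7). Lift 8: 24. −1: 23.
[3] 23 ≡ 2·8 + 7 (base 8). Lift 9: 25. −1: 24.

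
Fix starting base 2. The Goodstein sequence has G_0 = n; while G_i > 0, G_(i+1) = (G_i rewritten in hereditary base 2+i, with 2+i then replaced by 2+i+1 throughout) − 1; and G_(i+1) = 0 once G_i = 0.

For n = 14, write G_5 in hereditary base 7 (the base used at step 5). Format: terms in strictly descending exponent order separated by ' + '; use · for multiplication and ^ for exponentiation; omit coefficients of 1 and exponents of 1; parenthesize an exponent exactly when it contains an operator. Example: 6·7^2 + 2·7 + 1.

7^(7 + 1) + 5·7^5 + 5·7^4 + 5·7^3 + 5·7^2 + 5·7 + 4

[0] 14 ≡ 2^(2 + 1) + 2^2 + 2 (base 2). Lift 3: 111. −1: 110.
[1] 110 ≡ 3^(3 + 1) + 3^3 + 2 (base 3). Lift 4: 1282. −1: 1281.
[2] 1281 ≡ 4^(4 + 1) + 4^4 + 1 (base 4). Lift 5: 18751. −1: 18750.
[3] 18750 ≡ 5^(5 + 1) + 5^5 (base 5). Lift 6: 326592. −1: 326591.
[4] 326591 ≡ 6^(6 + 1) + 5·6^5 + 5·6^4 + 5·6^3 + 5·6^2 + 5·6 + 5 (base 6). Lift 7: 5862841. −1: 5862840.
[5] 5862840 ≡ 7^(7 + 1) + 5·7^5 + 5·7^4 + 5·7^3 + 5·7^2 + 5·7 + 4 (base 7). Lift 8: 134404972. −1: 134404971.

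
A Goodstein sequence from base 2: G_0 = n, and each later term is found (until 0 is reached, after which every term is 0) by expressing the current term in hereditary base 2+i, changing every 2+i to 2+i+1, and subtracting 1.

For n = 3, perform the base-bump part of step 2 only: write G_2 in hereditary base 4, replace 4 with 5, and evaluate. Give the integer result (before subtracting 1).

3

i=0: 3 = 2 + 1 (b=2); 2→3: 3 + 1 = 4; 4−1 = 3
i=1: 3 = 3 (b=3); 3→4: 4 = 4; 4−1 = 3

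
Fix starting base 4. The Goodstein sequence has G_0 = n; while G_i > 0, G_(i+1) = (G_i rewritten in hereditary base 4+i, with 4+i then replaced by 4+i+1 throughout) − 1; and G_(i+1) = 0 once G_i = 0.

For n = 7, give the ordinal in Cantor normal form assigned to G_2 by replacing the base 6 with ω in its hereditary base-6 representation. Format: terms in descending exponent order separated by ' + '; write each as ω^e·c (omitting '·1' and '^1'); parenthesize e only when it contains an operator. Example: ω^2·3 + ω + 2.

(0) 7|_4 = 4 + 3 ↦ 5 + 3|_5 = 8 ⇒ 7
(1) 7|_5 = 5 + 2 ↦ 6 + 2|_6 = 8 ⇒ 7

ω + 1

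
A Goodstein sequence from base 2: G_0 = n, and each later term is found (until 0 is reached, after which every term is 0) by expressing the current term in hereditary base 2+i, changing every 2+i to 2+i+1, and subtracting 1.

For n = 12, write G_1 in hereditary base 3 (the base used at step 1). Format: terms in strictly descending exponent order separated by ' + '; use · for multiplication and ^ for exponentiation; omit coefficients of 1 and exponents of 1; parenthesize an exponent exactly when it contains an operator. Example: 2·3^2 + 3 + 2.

3^(3 + 1) + 2·3^2 + 2·3 + 2

[0] 12 ≡ 2^(2 + 1) + 2^2 (base 2). Lift 3: 108. −1: 107.
[1] 107 ≡ 3^(3 + 1) + 2·3^2 + 2·3 + 2 (base 3). Lift 4: 1066. −1: 1065.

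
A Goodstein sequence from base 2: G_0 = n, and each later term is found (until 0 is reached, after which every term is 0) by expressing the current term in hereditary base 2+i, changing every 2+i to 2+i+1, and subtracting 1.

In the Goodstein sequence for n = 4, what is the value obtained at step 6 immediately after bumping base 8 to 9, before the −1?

G_0 = 4. HB_2(4) = 2^2. Bump = 27. G_1 = 26.
G_1 = 26. HB_3(26) = 2·3^2 + 2·3 + 2. Bump = 42. G_2 = 41.
G_2 = 41. HB_4(41) = 2·4^2 + 2·4 + 1. Bump = 61. G_3 = 60.
G_3 = 60. HB_5(60) = 2·5^2 + 2·5. Bump = 84. G_4 = 83.
G_4 = 83. HB_6(83) = 2·6^2 + 6 + 5. Bump = 110. G_5 = 109.
G_5 = 109. HB_7(109) = 2·7^2 + 7 + 4. Bump = 140. G_6 = 139.
G_6 = 139. HB_8(139) = 2·8^2 + 8 + 3. Bump = 174. G_7 = 173.

174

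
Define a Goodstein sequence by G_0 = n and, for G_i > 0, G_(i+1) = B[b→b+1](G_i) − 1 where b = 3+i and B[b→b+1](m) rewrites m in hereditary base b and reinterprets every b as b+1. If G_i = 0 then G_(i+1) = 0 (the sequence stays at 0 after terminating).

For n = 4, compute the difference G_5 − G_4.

(0) 4|_3 = 3 + 1 ↦ 4 + 1|_4 = 5 ⇒ 4
(1) 4|_4 = 4 ↦ 5|_5 = 5 ⇒ 4
(2) 4|_5 = 4 ↦ 4|_6 = 4 ⇒ 3
(3) 3|_6 = 3 ↦ 3|_7 = 3 ⇒ 2
(4) 2|_7 = 2 ↦ 2|_8 = 2 ⇒ 1

-1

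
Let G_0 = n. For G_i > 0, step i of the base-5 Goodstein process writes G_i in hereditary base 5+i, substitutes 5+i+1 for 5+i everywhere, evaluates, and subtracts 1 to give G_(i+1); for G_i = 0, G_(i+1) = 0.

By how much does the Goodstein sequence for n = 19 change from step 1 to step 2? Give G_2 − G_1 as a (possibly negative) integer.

2

[0] 19 ≡ 3·5 + 4 (base 5). Lift 6: 22. −1: 21.
[1] 21 ≡ 3·6 + 3 (base 6). Lift 7: 24. −1: 23.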